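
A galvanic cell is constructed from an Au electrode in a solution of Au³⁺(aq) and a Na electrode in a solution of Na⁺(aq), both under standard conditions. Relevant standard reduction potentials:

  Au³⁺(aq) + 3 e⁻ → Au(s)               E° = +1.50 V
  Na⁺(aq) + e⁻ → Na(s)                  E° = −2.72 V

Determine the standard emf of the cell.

+4.22 V

Of the two couples in this cell, the one with the more positive reduction potential is reduced at the cathode: here that is Au³⁺/Au (+1.50 V); Na⁺/Na (−2.72 V) is the anode.
E°cell = E°(cathode) − E°(anode) = +1.50 − (−2.72) = +4.22 V.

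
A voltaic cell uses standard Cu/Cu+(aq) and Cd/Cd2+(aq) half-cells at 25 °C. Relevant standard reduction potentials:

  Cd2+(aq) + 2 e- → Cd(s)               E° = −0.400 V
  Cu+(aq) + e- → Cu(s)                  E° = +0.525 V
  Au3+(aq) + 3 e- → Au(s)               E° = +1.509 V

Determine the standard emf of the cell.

Of the two couples in this cell, the one with the more positive reduction potential is reduced at the cathode: here that is Cu⁺/Cu (+0.525 V); Cd²⁺/Cd (−0.400 V) is the anode.
E°cell = E°(cathode) − E°(anode) = +0.525 − (−0.400) = +0.925 V.

+0.925 V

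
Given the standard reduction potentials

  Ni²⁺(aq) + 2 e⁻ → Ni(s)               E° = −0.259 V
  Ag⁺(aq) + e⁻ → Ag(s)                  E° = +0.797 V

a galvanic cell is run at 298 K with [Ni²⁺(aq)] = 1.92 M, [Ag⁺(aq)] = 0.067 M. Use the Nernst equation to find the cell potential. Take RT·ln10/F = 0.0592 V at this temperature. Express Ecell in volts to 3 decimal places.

Ag⁺/Ag is reduced (cathode, E° = +0.797 V) and Ni²⁺/Ni is oxidized (anode).
E°cell = +0.797 − (−0.259) = +1.056 V, with n = 2 electrons transferred.
The balanced reaction is 2 Ag⁺(aq) + Ni(s) → 2 Ag(s) + Ni²⁺(aq), so Q = [Ni²⁺(aq)] / [Ag⁺(aq)]^2 = 428 and log Q = 2.631.
Applying E = E° − (RT ln10/nF)·log Q gives +1.056 − (0.0592/2)(2.631) = +0.978 V.

+0.978 V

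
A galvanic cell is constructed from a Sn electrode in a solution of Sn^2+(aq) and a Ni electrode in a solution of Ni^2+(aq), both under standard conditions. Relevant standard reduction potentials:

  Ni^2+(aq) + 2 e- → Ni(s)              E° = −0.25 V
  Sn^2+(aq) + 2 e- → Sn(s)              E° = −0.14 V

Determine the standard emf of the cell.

+0.11 V

Of the two couples in this cell, the one with the more positive reduction potential is reduced at the cathode: here that is Sn²⁺/Sn (−0.14 V); Ni²⁺/Ni (−0.25 V) is the anode.
E°cell = E°(cathode) − E°(anode) = −0.14 − (−0.25) = +0.11 V.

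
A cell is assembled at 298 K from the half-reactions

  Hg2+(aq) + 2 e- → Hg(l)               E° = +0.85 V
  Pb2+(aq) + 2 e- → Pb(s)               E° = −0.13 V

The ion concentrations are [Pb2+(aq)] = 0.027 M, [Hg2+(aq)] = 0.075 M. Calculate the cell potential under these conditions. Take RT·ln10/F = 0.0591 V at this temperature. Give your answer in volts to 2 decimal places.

+0.99 V

Since E°(Hg²⁺/Hg) > E°(Pb²⁺/Pb), Hg²⁺/Hg serves as the cathode.
E°cell = +0.85 − (−0.13) = +0.98 V, with n = 2 electrons transferred.
For the overall reaction Hg2+(aq) + Pb(s) → Hg(l) + Pb2+(aq), Q = [Pb2+(aq)] / [Hg2+(aq)] = 0.36, giving log Q = −0.444.
E = E° − (0.0591/n)·log Q = +0.98 − (0.0591/2)(−0.444) = +0.99 V.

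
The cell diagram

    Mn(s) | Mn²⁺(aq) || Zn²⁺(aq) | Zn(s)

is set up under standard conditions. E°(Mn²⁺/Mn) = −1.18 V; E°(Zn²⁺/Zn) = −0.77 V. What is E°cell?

By convention the left-hand electrode in cell notation is the anode (oxidation) and the right-hand electrode is the cathode (reduction).
E°cell = E°(right) − E°(left) = −0.77 − (−1.18) = +0.41 V.

+0.41 V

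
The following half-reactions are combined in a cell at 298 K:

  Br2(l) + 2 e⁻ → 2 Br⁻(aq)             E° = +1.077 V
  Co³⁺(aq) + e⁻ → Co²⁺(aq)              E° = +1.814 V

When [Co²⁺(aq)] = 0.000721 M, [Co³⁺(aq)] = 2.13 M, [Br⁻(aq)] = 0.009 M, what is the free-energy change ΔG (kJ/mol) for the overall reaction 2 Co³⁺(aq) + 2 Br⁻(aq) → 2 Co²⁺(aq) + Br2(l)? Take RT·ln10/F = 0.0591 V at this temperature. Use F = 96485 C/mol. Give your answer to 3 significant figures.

The standard cell potential is +1.814 − (+1.077) = +0.737 V, with n = 2 electrons in the balanced equation.
Q = [Co²⁺(aq)]^2 / ([Co³⁺(aq)]^2·[Br⁻(aq)]^2) = 0.00141, so log Q = −2.849 and E = +0.737 − (0.0591/2)(−2.849) = +0.8212 V.
Then ΔG = −nFE = −2 × 96485 × +0.8212 J/mol = −158 kJ/mol.

−158 kJ/mol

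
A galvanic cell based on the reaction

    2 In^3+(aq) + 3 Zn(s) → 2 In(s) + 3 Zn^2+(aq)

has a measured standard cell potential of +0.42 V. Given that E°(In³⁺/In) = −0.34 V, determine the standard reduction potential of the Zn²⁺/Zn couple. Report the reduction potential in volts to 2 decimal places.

−0.76 V

In the reaction as written the In³⁺/In couple is reduced (cathode) and Zn²⁺/Zn is oxidized (anode), so E°cell = E°(In³⁺/In) − E°(Zn²⁺/Zn).
E°(Zn²⁺/Zn) = E°(cathode) − E°cell = −0.34 − (+0.42) = −0.76 V.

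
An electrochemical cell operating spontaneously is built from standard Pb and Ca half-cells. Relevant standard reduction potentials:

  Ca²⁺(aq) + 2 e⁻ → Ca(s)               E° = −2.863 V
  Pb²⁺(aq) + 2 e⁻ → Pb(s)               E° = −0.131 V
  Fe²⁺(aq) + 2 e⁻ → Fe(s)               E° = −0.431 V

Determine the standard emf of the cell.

+2.732 V

Of the two couples in this cell, the one with the more positive reduction potential is reduced at the cathode: here that is Pb²⁺/Pb (−0.131 V); Ca²⁺/Ca (−2.863 V) is the anode.
E°cell = E°(cathode) − E°(anode) = −0.131 − (−2.863) = +2.732 V.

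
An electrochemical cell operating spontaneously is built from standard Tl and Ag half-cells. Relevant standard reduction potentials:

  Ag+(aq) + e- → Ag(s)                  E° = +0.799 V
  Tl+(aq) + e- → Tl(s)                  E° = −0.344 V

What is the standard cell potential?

The Ag⁺/Ag couple has the higher E°, so Ag ion is reduced (cathode) and Tl is oxidized (anode).
E°cell = E°(cathode) − E°(anode) = +0.799 − (−0.344) = +1.143 V.

+1.143 V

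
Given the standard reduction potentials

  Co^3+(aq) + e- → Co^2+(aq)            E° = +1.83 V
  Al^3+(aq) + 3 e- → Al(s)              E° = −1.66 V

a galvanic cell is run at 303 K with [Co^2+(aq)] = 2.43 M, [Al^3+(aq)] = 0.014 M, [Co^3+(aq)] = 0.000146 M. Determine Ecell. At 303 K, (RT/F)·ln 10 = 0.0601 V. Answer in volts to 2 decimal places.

+3.27 V

Since E°(Co³⁺/Co²⁺) > E°(Al³⁺/Al), Co³⁺/Co²⁺ serves as the cathode.
The standard potential is +1.83 − (−1.66) = +3.49 V and the balanced reaction transfers n = 3 electrons.
Balancing gives 3 Co^3+(aq) + Al(s) → 3 Co^2+(aq) + Al^3+(aq); hence Q = ([Co^2+(aq)]^3·[Al^3+(aq)]) / [Co^3+(aq)]^3 = 6.45×10^10 (log Q = 10.810).
By the Nernst equation, E = +3.49 − (0.0601/3)·(10.810) = +3.27 V.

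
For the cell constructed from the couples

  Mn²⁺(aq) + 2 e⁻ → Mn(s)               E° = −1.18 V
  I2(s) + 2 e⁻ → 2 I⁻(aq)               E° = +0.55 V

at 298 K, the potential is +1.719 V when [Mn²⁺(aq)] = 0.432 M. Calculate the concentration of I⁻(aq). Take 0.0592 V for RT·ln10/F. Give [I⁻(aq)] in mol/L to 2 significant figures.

2.3 M

The I₂/I⁻ couple has the larger reduction potential, so it is the cathode: E°cell = +0.55 − (−1.18) = +1.73 V and n = 2.
From the Nernst equation, log Q = n(E° − E)/0.0592 = 2·(+1.73 − (+1.719))/0.0592 = 0.372.
Balancing electrons gives I2(s) + Mn(s) → 2 I⁻(aq) + Mn²⁺(aq); thus Q = [I⁻(aq)]^2·[Mn²⁺(aq)].
Isolating [I⁻(aq)] in Q = 10^{0.372} yields log [I⁻(aq)] = 0.368, i.e. 2.3 M.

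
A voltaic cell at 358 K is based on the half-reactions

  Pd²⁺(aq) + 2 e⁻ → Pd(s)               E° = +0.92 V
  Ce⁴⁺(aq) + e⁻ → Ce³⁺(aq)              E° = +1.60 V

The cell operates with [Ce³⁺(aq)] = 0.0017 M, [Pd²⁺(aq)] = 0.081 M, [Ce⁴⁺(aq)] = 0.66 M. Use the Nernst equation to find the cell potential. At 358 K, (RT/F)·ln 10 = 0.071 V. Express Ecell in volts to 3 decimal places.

+0.903 V

Ce⁴⁺/Ce³⁺ is reduced (cathode, E° = +1.60 V) and Pd²⁺/Pd is oxidized (anode).
The standard potential is +1.60 − (+0.92) = +0.68 V and the balanced reaction transfers n = 2 electrons.
Balancing gives 2 Ce⁴⁺(aq) + Pd(s) → 2 Ce³⁺(aq) + Pd²⁺(aq); hence Q = ([Ce³⁺(aq)]^2·[Pd²⁺(aq)]) / [Ce⁴⁺(aq)]^2 = 5.37×10^−7 (log Q = −6.270).
By the Nernst equation, E = +0.68 − (0.071/2)·(−6.270) = +0.903 V.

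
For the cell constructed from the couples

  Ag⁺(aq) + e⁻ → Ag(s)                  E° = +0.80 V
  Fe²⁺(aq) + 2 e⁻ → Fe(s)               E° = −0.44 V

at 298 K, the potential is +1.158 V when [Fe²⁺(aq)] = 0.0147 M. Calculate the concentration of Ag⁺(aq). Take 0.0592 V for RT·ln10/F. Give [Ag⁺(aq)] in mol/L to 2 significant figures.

0.0050 M

With Ag⁺/Ag at the cathode and Fe²⁺/Fe at the anode, E°cell = +0.80 − (−0.44) = +1.24 V (n = 2).
Rearranging E = E° − (0.0592/n)·log Q gives log Q = 2(+1.24 − (+1.158))/0.0592 = 2.770.
Balancing electrons gives 2 Ag⁺(aq) + Fe(s) → 2 Ag(s) + Fe²⁺(aq); thus Q = [Fe²⁺(aq)] / [Ag⁺(aq)]^2.
Solving for the unknown gives log [Ag⁺(aq)] = −2.301, so [Ag⁺(aq)] ≈ 0.0050 M.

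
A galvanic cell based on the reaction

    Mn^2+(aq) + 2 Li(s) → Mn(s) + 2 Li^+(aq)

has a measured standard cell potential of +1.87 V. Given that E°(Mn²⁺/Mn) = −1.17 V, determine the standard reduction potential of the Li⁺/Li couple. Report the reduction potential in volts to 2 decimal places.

−3.04 V

In the reaction as written the Mn²⁺/Mn couple is reduced (cathode) and Li⁺/Li is oxidized (anode), so E°cell = E°(Mn²⁺/Mn) − E°(Li⁺/Li).
E°(Li⁺/Li) = E°(cathode) − E°cell = −1.17 − (+1.87) = −3.04 V.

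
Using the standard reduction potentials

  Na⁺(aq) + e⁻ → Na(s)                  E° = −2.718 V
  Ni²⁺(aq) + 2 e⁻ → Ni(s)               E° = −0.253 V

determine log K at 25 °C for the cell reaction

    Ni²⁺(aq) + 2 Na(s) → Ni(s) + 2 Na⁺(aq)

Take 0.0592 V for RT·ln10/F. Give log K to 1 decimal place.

log K = 83.3

The Ni²⁺/Ni couple is reduced (cathode); E°cell = −0.253 − (−2.718) = +2.465 V with n = 2.
At equilibrium E = 0, so log K = nE°cell / 0.0592 = (2)(+2.465) / 0.0592 = 83.3.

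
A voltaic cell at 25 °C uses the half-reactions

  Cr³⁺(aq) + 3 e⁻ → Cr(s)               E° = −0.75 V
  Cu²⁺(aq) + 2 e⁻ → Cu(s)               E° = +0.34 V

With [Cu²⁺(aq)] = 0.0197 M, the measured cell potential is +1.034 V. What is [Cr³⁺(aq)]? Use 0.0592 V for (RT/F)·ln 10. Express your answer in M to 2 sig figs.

1.9 M

Cu²⁺/Cu is the cathode (higher E°); E°cell = +0.34 − (−0.75) = +1.09 V with n = 6.
From the Nernst equation, log Q = n(E° − E)/0.0592 = 6·(+1.09 − (+1.034))/0.0592 = 5.676.
The balanced reaction is 3 Cu²⁺(aq) + 2 Cr(s) → 3 Cu(s) + 2 Cr³⁺(aq), so Q = [Cr³⁺(aq)]^2 / [Cu²⁺(aq)]^3.
Isolating [Cr³⁺(aq)] in Q = 10^{5.676} yields log [Cr³⁺(aq)] = 0.280, i.e. 1.9 M.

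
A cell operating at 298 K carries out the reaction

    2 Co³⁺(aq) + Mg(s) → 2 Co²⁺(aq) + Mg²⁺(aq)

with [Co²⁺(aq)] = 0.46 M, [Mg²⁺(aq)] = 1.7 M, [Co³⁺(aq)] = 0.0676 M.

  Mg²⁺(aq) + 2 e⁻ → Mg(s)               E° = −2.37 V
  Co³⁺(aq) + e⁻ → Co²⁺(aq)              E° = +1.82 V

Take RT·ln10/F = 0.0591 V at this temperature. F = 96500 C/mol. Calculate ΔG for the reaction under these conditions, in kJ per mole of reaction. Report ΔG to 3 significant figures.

−798 kJ/mol

The standard cell potential is +1.82 − (−2.37) = +4.19 V, with n = 2 electrons in the balanced equation.
Q = ([Co²⁺(aq)]^2·[Mg²⁺(aq)]) / [Co³⁺(aq)]^2 = 78.7, so log Q = 1.896 and E = +4.19 − (0.0591/2)(1.896) = +4.1340 V.
Then ΔG = −nFE = −2 × 96500 × +4.1340 J/mol = −798 kJ/mol.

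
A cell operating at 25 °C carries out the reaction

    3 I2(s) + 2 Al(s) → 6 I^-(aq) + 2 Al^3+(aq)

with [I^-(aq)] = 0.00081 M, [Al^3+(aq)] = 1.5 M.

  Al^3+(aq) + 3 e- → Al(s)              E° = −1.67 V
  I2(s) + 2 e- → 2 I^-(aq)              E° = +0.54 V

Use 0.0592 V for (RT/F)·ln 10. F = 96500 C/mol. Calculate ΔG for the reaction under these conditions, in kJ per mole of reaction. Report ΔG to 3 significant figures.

−1380 kJ/mol

The standard cell potential is +0.54 − (−1.67) = +2.21 V, with n = 6 electrons in the balanced equation.
The reaction quotient is [I^-(aq)]^6·[Al^3+(aq)]^2 = 6.35×10^−19; by Nernst, E = +2.21 − (0.0592/6)(−18.197) = +2.3895 V.
ΔG = −nFE = −(6)(96500)(+2.3895) J/mol = −1380 kJ/mol.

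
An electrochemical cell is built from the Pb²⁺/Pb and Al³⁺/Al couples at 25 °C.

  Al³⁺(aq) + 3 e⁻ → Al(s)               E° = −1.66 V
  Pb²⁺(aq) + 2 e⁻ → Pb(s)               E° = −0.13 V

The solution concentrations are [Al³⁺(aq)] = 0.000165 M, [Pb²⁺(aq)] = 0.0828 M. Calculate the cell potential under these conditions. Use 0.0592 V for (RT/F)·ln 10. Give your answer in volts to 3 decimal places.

+1.573 V

Pb²⁺/Pb is reduced (cathode, E° = −0.13 V) and Al³⁺/Al is oxidized (anode).
The standard potential is −0.13 − (−1.66) = +1.53 V and the balanced reaction transfers n = 6 electrons.
Balancing gives 3 Pb²⁺(aq) + 2 Al(s) → 3 Pb(s) + 2 Al³⁺(aq); hence Q = [Al³⁺(aq)]^2 / [Pb²⁺(aq)]^3 = 4.8×10^−5 (log Q = −4.319).
Applying E = E° − (RT ln10/nF)·log Q gives +1.53 − (0.0592/6)(−4.319) = +1.573 V.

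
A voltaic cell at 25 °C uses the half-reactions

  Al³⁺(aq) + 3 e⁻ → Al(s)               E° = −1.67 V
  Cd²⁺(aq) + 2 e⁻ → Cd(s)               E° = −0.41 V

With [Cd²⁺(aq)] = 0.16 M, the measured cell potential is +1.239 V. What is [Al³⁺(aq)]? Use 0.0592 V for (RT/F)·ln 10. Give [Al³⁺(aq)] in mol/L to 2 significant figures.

0.74 M

Cd²⁺/Cd is the cathode (higher E°); E°cell = −0.41 − (−1.67) = +1.26 V with n = 6.
From the Nernst equation, log Q = n(E° − E)/0.0592 = 6·(+1.26 − (+1.239))/0.0592 = 2.128.
For 3 Cd²⁺(aq) + 2 Al(s) → 3 Cd(s) + 2 Al³⁺(aq), the reaction quotient is Q = [Al³⁺(aq)]^2 / [Cd²⁺(aq)]^3.
Isolating [Al³⁺(aq)] in Q = 10^{2.128} yields log [Al³⁺(aq)] = −0.130, i.e. 0.74 M.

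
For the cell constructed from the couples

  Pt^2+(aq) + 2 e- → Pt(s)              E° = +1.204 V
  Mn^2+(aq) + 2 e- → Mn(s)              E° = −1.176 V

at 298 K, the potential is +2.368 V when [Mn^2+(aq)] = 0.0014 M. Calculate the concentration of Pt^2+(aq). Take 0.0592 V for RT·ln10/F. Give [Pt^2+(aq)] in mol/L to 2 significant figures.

0.00055 M

The Pt²⁺/Pt couple has the larger reduction potential, so it is the cathode: E°cell = +1.204 − (−1.176) = +2.380 V and n = 2.
Rearranging E = E° − (0.0592/n)·log Q gives log Q = 2(+2.380 − (+2.368))/0.0592 = 0.405.
The balanced reaction is Pt^2+(aq) + Mn(s) → Pt(s) + Mn^2+(aq), so Q = [Mn^2+(aq)] / [Pt^2+(aq)].
Solving for the unknown gives log [Pt^2+(aq)] = −3.259, so [Pt^2+(aq)] ≈ 0.00055 M.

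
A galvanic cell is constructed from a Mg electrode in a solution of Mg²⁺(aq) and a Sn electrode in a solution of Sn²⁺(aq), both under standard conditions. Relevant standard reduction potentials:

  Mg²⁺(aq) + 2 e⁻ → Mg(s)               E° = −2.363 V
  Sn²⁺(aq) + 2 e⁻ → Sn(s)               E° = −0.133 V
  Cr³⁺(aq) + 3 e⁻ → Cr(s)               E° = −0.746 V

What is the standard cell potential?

The Sn²⁺/Sn couple has the higher E°, so Sn ion is reduced (cathode) and Mg is oxidized (anode).
E°cell = E°(cathode) − E°(anode) = −0.133 − (−2.363) = +2.230 V.

+2.230 V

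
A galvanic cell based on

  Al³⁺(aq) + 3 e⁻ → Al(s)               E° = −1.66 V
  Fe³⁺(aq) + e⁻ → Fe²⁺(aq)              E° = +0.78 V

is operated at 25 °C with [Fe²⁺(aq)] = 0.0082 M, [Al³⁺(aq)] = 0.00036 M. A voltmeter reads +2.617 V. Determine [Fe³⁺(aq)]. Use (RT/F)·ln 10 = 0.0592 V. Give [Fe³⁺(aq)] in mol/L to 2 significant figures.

The Fe³⁺/Fe²⁺ couple has the larger reduction potential, so it is the cathode: E°cell = +0.78 − (−1.66) = +2.44 V and n = 3.
Rearranging E = E° − (0.0592/n)·log Q gives log Q = 3(+2.44 − (+2.617))/0.0592 = −8.970.
The balanced reaction is 3 Fe³⁺(aq) + Al(s) → 3 Fe²⁺(aq) + Al³⁺(aq), so Q = ([Fe²⁺(aq)]^3·[Al³⁺(aq)]) / [Fe³⁺(aq)]^3.
Isolating [Fe³⁺(aq)] in Q = 10^{−8.970} yields log [Fe³⁺(aq)] = −0.244, i.e. 0.57 M.

0.57 M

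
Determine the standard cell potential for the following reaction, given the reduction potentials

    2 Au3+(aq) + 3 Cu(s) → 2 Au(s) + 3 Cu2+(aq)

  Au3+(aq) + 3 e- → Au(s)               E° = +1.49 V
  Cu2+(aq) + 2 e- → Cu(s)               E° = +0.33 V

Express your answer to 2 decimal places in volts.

In the reaction as written, Au3+(aq) is reduced (cathode) and Cu2+(aq) is produced by oxidation at the anode.
E°cell = E°(cathode) − E°(anode) = +1.49 − (+0.33) = +1.16 V.
The positive value indicates the reaction is spontaneous as written.

+1.16 V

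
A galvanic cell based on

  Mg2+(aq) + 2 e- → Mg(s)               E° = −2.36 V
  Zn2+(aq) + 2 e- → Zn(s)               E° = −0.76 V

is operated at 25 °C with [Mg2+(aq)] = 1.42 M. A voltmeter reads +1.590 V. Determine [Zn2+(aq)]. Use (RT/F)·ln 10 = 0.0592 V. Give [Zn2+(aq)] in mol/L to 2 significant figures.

0.65 M

The Zn²⁺/Zn couple has the larger reduction potential, so it is the cathode: E°cell = −0.76 − (−2.36) = +1.60 V and n = 2.
From the Nernst equation, log Q = n(E° − E)/0.0592 = 2·(+1.60 − (+1.590))/0.0592 = 0.338.
The balanced reaction is Zn2+(aq) + Mg(s) → Zn(s) + Mg2+(aq), so Q = [Mg2+(aq)] / [Zn2+(aq)].
Isolating [Zn2+(aq)] in Q = 10^{0.338} yields log [Zn2+(aq)] = −0.186, i.e. 0.65 M.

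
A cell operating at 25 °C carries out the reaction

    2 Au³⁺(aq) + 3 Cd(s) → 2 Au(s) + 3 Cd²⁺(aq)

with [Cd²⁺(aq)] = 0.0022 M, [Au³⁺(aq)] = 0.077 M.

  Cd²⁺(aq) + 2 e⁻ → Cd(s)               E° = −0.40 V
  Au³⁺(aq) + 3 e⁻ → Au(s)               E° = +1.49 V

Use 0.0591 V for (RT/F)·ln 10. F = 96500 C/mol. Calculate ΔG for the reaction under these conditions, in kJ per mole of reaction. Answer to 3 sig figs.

E°cell = +1.49 − (−0.40) = +1.89 V; the balanced reaction transfers n = 6 electrons.
The reaction quotient is [Cd²⁺(aq)]^3 / [Au³⁺(aq)]^2 = 1.8×10^−6; by Nernst, E = +1.89 − (0.0591/6)(−5.746) = +1.9466 V.
Then ΔG = −nFE = −6 × 96500 × +1.9466 J/mol = −1130 kJ/mol.

−1130 kJ/mol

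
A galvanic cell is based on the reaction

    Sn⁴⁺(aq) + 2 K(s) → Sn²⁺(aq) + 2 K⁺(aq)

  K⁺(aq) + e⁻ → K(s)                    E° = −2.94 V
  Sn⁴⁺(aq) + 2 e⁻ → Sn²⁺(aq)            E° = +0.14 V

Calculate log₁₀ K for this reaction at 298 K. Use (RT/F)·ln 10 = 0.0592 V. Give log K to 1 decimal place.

log K = 104.1

The Sn⁴⁺/Sn²⁺ couple is reduced (cathode); E°cell = +0.14 − (−2.94) = +3.08 V with n = 2.
At equilibrium E = 0, so log K = nE°cell / 0.0592 = (2)(+3.08) / 0.0592 = 104.1.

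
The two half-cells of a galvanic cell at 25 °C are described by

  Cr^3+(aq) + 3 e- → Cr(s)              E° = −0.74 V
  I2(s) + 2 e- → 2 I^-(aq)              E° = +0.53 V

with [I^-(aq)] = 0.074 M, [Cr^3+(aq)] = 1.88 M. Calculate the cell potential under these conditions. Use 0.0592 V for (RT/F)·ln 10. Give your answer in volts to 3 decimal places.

The I₂/I⁻ couple has the more positive E°, so it is the cathode; Cr³⁺/Cr is the anode.
E°cell = E°cat − E°an = +0.53 − (−0.74) = +1.27 V; n = 6.
Balancing gives 3 I2(s) + 2 Cr(s) → 6 I^-(aq) + 2 Cr^3+(aq); hence Q = [I^-(aq)]^6·[Cr^3+(aq)]^2 = 5.8×10^−7 (log Q = −6.236).
Applying E = E° − (RT ln10/nF)·log Q gives +1.27 − (0.0592/6)(−6.236) = +1.332 V.

+1.332 V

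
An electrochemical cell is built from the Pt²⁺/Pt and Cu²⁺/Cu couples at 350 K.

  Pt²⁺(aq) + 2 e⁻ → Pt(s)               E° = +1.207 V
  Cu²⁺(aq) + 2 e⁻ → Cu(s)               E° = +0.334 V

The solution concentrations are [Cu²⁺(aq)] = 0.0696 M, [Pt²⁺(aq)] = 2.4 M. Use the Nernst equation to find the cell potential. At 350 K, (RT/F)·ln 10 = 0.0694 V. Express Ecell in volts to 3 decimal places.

+0.926 V

The Pt²⁺/Pt couple has the more positive E°, so it is the cathode; Cu²⁺/Cu is the anode.
E°cell = +1.207 − (+0.334) = +0.873 V, with n = 2 electrons transferred.
Balancing gives Pt²⁺(aq) + Cu(s) → Pt(s) + Cu²⁺(aq); hence Q = [Cu²⁺(aq)] / [Pt²⁺(aq)] = 0.029 (log Q = −1.538).
Applying E = E° − (RT ln10/nF)·log Q gives +0.873 − (0.0694/2)(−1.538) = +0.926 V.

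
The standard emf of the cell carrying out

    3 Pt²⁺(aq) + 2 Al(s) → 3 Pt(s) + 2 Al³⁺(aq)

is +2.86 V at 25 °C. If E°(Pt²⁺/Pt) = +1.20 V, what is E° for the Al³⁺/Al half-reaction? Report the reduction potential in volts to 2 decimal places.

−1.66 V

In the reaction as written the Pt²⁺/Pt couple is reduced (cathode) and Al³⁺/Al is oxidized (anode), so E°cell = E°(Pt²⁺/Pt) − E°(Al³⁺/Al).
E°(Al³⁺/Al) = E°(cathode) − E°cell = +1.20 − (+2.86) = −1.66 V.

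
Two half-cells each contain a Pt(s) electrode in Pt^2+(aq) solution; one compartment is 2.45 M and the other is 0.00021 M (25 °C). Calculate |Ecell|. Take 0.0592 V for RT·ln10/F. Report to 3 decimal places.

0.120 V

For a concentration cell E°cell = 0, since both electrodes use the same couple.
The compartment with the higher Pt^2+(aq) concentration (2.45 M) acts as the cathode; ions are reduced there and produced at the dilute (0.00021 M) anode.
With n = 2, Ecell = −(0.0592/2)·log([dilute]/[conc]) = −(0.0592/2)·log(0.00021/2.45) = +0.120 V.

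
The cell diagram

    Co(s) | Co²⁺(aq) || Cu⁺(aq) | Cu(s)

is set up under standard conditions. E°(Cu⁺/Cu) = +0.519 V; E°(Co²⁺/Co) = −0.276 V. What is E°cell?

By convention the left-hand electrode in cell notation is the anode (oxidation) and the right-hand electrode is the cathode (reduction).
E°cell = E°(right) − E°(left) = +0.519 − (−0.276) = +0.795 V.

+0.795 V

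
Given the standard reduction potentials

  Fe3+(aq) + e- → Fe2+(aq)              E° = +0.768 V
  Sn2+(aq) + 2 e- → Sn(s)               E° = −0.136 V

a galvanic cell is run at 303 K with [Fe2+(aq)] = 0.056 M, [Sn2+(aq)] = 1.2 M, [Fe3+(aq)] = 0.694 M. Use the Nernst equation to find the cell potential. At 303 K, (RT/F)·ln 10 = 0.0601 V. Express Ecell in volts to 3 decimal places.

The Fe³⁺/Fe²⁺ couple has the more positive E°, so it is the cathode; Sn²⁺/Sn is the anode.
E°cell = E°cat − E°an = +0.768 − (−0.136) = +0.904 V; n = 2.
For the overall reaction 2 Fe3+(aq) + Sn(s) → 2 Fe2+(aq) + Sn2+(aq), Q = ([Fe2+(aq)]^2·[Sn2+(aq)]) / [Fe3+(aq)]^2 = 0.00781, giving log Q = −2.107.
Applying E = E° − (RT ln10/nF)·log Q gives +0.904 − (0.0601/2)(−2.107) = +0.967 V.

+0.967 V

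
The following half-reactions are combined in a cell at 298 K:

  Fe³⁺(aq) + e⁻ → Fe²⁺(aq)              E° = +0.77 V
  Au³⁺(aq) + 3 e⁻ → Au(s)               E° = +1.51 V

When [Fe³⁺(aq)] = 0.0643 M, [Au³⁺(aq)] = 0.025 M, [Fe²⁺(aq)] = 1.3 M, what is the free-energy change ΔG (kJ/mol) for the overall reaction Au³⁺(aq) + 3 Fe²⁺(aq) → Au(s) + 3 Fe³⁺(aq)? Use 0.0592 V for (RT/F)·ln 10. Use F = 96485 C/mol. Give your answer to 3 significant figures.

The standard cell potential is +1.51 − (+0.77) = +0.74 V, with n = 3 electrons in the balanced equation.
Q = [Fe³⁺(aq)]^3 / ([Au³⁺(aq)]·[Fe²⁺(aq)]^3) = 0.00484, so log Q = −2.315 and E = +0.74 − (0.0592/3)(−2.315) = +0.7857 V.
Finally ΔG = −nFE = −(3)(96485 C/mol)(+0.7857 V) = −227 kJ/mol.

−227 kJ/mol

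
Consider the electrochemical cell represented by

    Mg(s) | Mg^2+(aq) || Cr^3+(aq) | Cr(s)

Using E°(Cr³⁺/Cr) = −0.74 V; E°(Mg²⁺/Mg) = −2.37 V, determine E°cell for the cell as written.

By convention the left-hand electrode in cell notation is the anode (oxidation) and the right-hand electrode is the cathode (reduction).
E°cell = E°(right) − E°(left) = −0.74 − (−2.37) = +1.63 V.

+1.63 V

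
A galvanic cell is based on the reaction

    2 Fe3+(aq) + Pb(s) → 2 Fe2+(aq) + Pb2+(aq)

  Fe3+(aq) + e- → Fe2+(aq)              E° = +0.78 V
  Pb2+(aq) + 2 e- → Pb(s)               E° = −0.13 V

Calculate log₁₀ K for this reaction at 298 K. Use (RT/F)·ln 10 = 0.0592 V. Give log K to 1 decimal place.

log K = 30.7

The Fe³⁺/Fe²⁺ couple is reduced (cathode); E°cell = +0.78 − (−0.13) = +0.91 V with n = 2.
At equilibrium E = 0, so log K = nE°cell / 0.0592 = (2)(+0.91) / 0.0592 = 30.7.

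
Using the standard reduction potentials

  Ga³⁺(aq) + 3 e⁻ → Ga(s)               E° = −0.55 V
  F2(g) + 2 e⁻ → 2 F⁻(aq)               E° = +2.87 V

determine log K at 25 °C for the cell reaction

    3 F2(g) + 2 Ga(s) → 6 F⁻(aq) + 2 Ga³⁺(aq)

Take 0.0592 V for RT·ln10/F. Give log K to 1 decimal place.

The F₂/F⁻ couple is reduced (cathode); E°cell = +2.87 − (−0.55) = +3.42 V with n = 6.
At equilibrium E = 0, so log K = nE°cell / 0.0592 = (6)(+3.42) / 0.0592 = 346.6.

log K = 346.6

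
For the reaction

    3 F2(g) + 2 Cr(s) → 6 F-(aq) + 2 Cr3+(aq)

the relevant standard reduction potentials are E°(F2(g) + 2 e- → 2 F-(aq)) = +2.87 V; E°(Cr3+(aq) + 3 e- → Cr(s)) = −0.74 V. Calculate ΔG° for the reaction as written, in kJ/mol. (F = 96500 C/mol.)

In the reaction as written F2(g) is reduced, so the F₂/F⁻ couple is the cathode and Cr³⁺/Cr is the anode.
E°cell = +2.87 − (−0.74) = +3.61 V; balancing electrons gives n = 6.
ΔG° = −nFE°cell = −(6)(96500)(+3.61) J/mol = −2090 kJ/mol.

−2090 kJ/mol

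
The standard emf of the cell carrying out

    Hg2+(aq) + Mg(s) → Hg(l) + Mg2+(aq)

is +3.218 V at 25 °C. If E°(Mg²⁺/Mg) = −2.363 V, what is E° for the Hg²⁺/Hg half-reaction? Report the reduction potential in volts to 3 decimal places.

In the reaction as written the Hg²⁺/Hg couple is reduced (cathode) and Mg²⁺/Mg is oxidized (anode), so E°cell = E°(Hg²⁺/Hg) − E°(Mg²⁺/Mg).
E°(Hg²⁺/Hg) = E°cell + E°(anode) = +3.218 + (−2.363) = +0.855 V.

+0.855 V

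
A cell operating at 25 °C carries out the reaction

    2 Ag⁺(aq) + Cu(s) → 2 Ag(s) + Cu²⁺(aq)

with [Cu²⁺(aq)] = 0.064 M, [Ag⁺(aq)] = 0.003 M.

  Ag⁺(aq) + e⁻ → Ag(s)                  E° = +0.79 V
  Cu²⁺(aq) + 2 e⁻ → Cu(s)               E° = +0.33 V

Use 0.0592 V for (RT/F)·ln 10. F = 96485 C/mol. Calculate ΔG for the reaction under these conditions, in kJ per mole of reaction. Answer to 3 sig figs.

E°cell = +0.79 − (+0.33) = +0.46 V; the balanced reaction transfers n = 2 electrons.
The reaction quotient is [Cu²⁺(aq)] / [Ag⁺(aq)]^2 = 7.11×10^3; by Nernst, E = +0.46 − (0.0592/2)(3.852) = +0.3460 V.
Then ΔG = −nFE = −2 × 96485 × +0.3460 J/mol = −66.8 kJ/mol.

−66.8 kJ/mol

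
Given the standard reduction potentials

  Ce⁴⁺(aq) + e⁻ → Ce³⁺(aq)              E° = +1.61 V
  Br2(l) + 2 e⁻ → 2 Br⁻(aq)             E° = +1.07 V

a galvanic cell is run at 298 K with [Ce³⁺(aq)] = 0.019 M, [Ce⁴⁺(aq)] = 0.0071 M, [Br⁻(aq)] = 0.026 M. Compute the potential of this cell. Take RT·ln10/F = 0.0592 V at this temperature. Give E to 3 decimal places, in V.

The Ce⁴⁺/Ce³⁺ couple has the more positive E°, so it is the cathode; Br₂/Br⁻ is the anode.
E°cell = +1.61 − (+1.07) = +0.54 V, with n = 2 electrons transferred.
The balanced reaction is 2 Ce⁴⁺(aq) + 2 Br⁻(aq) → 2 Ce³⁺(aq) + Br2(l), so Q = [Ce³⁺(aq)]^2 / ([Ce⁴⁺(aq)]^2·[Br⁻(aq)]^2) = 1.06×10^4 and log Q = 4.025.
Applying E = E° − (RT ln10/nF)·log Q gives +0.54 − (0.0592/2)(4.025) = +0.421 V.

+0.421 V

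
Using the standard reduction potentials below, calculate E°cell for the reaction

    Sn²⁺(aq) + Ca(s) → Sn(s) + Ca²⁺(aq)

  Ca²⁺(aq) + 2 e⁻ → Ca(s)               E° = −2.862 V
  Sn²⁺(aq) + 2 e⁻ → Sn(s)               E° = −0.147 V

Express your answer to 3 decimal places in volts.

+2.715 V

Sn²⁺(aq) gains electrons, so the Sn²⁺/Sn couple is the cathode; the Ca²⁺/Ca couple is the anode.
E°cell = E°(cathode) − E°(anode) = −0.147 − (−2.862) = +2.715 V.
The positive value indicates the reaction is spontaneous as written.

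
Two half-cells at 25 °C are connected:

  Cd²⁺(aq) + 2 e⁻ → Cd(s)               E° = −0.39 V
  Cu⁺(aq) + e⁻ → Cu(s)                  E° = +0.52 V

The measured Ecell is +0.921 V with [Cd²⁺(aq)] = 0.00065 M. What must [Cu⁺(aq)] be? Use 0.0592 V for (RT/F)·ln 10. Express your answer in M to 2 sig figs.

With Cu⁺/Cu at the cathode and Cd²⁺/Cd at the anode, E°cell = +0.52 − (−0.39) = +0.91 V (n = 2).
From the Nernst equation, log Q = n(E° − E)/0.0592 = 2·(+0.91 − (+0.921))/0.0592 = −0.372.
Balancing electrons gives 2 Cu⁺(aq) + Cd(s) → 2 Cu(s) + Cd²⁺(aq); thus Q = [Cd²⁺(aq)] / [Cu⁺(aq)]^2.
Substituting the known concentrations and solving, log [Cu⁺(aq)] = −1.408 and [Cu⁺(aq)] = 0.039 M.

0.039 M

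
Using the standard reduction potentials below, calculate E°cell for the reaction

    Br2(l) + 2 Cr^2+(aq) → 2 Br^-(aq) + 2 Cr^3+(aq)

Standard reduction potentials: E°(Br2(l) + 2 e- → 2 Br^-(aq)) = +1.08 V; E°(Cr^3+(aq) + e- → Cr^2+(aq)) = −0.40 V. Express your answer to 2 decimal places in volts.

+1.48 V

Br2(l) gains electrons, so the Br₂/Br⁻ couple is the cathode; the Cr³⁺/Cr²⁺ couple is the anode.
E°cell = E°(cathode) − E°(anode) = +1.08 − (−0.40) = +1.48 V.
The positive value indicates the reaction is spontaneous as written.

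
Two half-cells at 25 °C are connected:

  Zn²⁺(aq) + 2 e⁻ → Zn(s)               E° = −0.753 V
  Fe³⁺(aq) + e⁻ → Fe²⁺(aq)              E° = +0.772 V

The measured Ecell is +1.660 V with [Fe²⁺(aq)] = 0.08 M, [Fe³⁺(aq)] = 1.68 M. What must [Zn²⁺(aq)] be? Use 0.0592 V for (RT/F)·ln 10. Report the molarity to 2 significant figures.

The Fe³⁺/Fe²⁺ couple has the larger reduction potential, so it is the cathode: E°cell = +0.772 − (−0.753) = +1.525 V and n = 2.
From the Nernst equation, log Q = n(E° − E)/0.0592 = 2·(+1.525 − (+1.660))/0.0592 = −4.561.
For 2 Fe³⁺(aq) + Zn(s) → 2 Fe²⁺(aq) + Zn²⁺(aq), the reaction quotient is Q = ([Fe²⁺(aq)]^2·[Zn²⁺(aq)]) / [Fe³⁺(aq)]^2.
Substituting the known concentrations and solving, log [Zn²⁺(aq)] = −1.917 and [Zn²⁺(aq)] = 0.012 M.

0.012 M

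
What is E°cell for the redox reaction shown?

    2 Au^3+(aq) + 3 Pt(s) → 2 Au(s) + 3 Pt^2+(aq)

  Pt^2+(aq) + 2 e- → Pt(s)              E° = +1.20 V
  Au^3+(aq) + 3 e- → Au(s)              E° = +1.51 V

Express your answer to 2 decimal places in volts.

+0.31 V

In the reaction as written, Au^3+(aq) is reduced (cathode) and Pt^2+(aq) is produced by oxidation at the anode.
E°cell = E°(cathode) − E°(anode) = +1.51 − (+1.20) = +0.31 V.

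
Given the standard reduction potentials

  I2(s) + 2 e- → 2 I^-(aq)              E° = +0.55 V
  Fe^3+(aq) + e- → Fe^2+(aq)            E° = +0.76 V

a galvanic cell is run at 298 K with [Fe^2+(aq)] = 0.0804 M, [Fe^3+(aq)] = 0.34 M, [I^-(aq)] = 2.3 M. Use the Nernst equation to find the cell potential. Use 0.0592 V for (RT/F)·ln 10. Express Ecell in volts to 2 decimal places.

+0.27 V

The Fe³⁺/Fe²⁺ couple has the more positive E°, so it is the cathode; I₂/I⁻ is the anode.
E°cell = E°cat − E°an = +0.76 − (+0.55) = +0.21 V; n = 2.
The balanced reaction is 2 Fe^3+(aq) + 2 I^-(aq) → 2 Fe^2+(aq) + I2(s), so Q = [Fe^2+(aq)]^2 / ([Fe^3+(aq)]^2·[I^-(aq)]^2) = 0.0106 and log Q = −1.976.
By the Nernst equation, E = +0.21 − (0.0592/2)·(−1.976) = +0.27 V.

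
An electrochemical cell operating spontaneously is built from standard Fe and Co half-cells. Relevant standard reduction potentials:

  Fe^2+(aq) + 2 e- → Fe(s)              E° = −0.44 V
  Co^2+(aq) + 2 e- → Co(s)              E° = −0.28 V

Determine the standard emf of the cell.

The Co²⁺/Co couple has the higher E°, so Co ion is reduced (cathode) and Fe is oxidized (anode).
E°cell = E°(cathode) − E°(anode) = −0.28 − (−0.44) = +0.16 V.

+0.16 V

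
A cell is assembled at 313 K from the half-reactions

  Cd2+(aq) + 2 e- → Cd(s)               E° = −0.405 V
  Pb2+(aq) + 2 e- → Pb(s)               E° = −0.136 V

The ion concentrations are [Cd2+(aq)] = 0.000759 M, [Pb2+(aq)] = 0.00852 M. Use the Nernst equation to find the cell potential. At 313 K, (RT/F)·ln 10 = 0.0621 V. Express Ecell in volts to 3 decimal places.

+0.302 V

Since E°(Pb²⁺/Pb) > E°(Cd²⁺/Cd), Pb²⁺/Pb serves as the cathode.
E°cell = E°cat − E°an = −0.136 − (−0.405) = +0.269 V; n = 2.
The balanced reaction is Pb2+(aq) + Cd(s) → Pb(s) + Cd2+(aq), so Q = [Cd2+(aq)] / [Pb2+(aq)] = 0.0891 and log Q = −1.050.
By the Nernst equation, E = +0.269 − (0.0621/2)·(−1.050) = +0.302 V.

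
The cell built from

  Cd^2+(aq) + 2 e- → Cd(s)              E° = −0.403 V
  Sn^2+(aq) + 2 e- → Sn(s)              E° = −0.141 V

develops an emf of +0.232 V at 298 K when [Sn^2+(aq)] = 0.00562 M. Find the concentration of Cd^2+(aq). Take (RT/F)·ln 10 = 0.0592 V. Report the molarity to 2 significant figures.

0.058 M

The Sn²⁺/Sn couple has the larger reduction potential, so it is the cathode: E°cell = −0.141 − (−0.403) = +0.262 V and n = 2.
From the Nernst equation, log Q = n(E° − E)/0.0592 = 2·(+0.262 − (+0.232))/0.0592 = 1.014.
The balanced reaction is Sn^2+(aq) + Cd(s) → Sn(s) + Cd^2+(aq), so Q = [Cd^2+(aq)] / [Sn^2+(aq)].
Isolating [Cd^2+(aq)] in Q = 10^{1.014} yields log [Cd^2+(aq)] = −1.236, i.e. 0.058 M.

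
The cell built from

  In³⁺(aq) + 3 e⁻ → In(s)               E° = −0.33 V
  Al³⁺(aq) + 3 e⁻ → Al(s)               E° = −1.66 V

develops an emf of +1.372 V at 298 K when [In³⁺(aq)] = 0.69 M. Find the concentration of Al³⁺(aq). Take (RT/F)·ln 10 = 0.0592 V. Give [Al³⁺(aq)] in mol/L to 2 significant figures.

The In³⁺/In couple has the larger reduction potential, so it is the cathode: E°cell = −0.33 − (−1.66) = +1.33 V and n = 3.
Since E = E° − (0.0592/n)·log Q, log Q = n(E° − E)/0.0592 = −2.128.
Balancing electrons gives In³⁺(aq) + Al(s) → In(s) + Al³⁺(aq); thus Q = [Al³⁺(aq)] / [In³⁺(aq)].
Solving for the unknown gives log [Al³⁺(aq)] = −2.289, so [Al³⁺(aq)] ≈ 0.0051 M.

0.0051 M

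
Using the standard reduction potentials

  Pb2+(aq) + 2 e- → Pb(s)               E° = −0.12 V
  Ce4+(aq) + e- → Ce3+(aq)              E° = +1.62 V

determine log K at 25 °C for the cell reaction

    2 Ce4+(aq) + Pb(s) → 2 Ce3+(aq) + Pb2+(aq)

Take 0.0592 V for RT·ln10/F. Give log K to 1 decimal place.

The Ce⁴⁺/Ce³⁺ couple is reduced (cathode); E°cell = +1.62 − (−0.12) = +1.74 V with n = 2.
At equilibrium E = 0, so log K = nE°cell / 0.0592 = (2)(+1.74) / 0.0592 = 58.8.

log K = 58.8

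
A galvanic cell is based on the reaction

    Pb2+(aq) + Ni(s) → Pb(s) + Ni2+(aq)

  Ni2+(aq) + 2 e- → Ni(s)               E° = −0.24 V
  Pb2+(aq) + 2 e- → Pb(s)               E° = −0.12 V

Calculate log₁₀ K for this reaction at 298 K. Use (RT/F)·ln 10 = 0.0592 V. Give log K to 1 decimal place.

The Pb²⁺/Pb couple is reduced (cathode); E°cell = −0.12 − (−0.24) = +0.12 V with n = 2.
At equilibrium E = 0, so log K = nE°cell / 0.0592 = (2)(+0.12) / 0.0592 = 4.1.

log K = 4.1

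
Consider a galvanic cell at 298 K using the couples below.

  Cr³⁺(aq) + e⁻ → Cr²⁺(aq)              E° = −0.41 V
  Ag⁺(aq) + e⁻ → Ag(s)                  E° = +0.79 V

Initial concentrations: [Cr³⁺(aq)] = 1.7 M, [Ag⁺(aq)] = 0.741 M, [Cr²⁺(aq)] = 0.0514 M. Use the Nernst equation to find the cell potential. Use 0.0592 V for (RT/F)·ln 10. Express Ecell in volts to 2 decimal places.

+1.10 V

Ag⁺/Ag is reduced (cathode, E° = +0.79 V) and Cr³⁺/Cr²⁺ is oxidized (anode).
The standard potential is +0.79 − (−0.41) = +1.20 V and the balanced reaction transfers n = 1 electron.
The balanced reaction is Ag⁺(aq) + Cr²⁺(aq) → Ag(s) + Cr³⁺(aq), so Q = [Cr³⁺(aq)] / ([Ag⁺(aq)]·[Cr²⁺(aq)]) = 44.6 and log Q = 1.650.
Applying E = E° − (RT ln10/nF)·log Q gives +1.20 − (0.0592/1)(1.650) = +1.10 V.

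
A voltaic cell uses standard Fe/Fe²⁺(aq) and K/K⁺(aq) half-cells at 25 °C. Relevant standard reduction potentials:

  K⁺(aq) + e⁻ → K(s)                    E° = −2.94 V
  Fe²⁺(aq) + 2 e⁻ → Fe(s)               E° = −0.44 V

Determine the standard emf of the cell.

The Fe²⁺/Fe couple has the higher E°, so Fe ion is reduced (cathode) and K is oxidized (anode).
E°cell = E°(cathode) − E°(anode) = −0.44 − (−2.94) = +2.50 V.

+2.50 V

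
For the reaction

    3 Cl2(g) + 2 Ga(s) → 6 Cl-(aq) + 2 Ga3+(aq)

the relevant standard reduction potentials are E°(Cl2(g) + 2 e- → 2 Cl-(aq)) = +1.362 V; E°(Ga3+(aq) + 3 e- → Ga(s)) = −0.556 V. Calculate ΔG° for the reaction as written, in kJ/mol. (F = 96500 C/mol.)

−1111 kJ/mol

In the reaction as written Cl2(g) is reduced, so the Cl₂/Cl⁻ couple is the cathode and Ga³⁺/Ga is the anode.
E°cell = +1.362 − (−0.556) = +1.918 V; balancing electrons gives n = 6.
ΔG° = −nFE°cell = −(6)(96500)(+1.918) J/mol = −1111 kJ/mol.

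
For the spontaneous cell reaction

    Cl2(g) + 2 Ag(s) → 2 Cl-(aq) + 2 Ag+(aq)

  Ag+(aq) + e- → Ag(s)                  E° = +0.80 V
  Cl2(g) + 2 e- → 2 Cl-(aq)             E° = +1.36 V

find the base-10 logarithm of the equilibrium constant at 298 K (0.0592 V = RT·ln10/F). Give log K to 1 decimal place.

log K = 18.9

The Cl₂/Cl⁻ couple is reduced (cathode); E°cell = +1.36 − (+0.80) = +0.56 V with n = 2.
At equilibrium E = 0, so log K = nE°cell / 0.0592 = (2)(+0.56) / 0.0592 = 18.9.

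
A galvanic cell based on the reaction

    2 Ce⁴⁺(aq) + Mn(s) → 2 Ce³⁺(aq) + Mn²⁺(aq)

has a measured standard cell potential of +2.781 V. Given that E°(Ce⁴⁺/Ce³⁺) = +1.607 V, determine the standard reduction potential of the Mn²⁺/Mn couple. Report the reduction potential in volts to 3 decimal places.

In the reaction as written the Ce⁴⁺/Ce³⁺ couple is reduced (cathode) and Mn²⁺/Mn is oxidized (anode), so E°cell = E°(Ce⁴⁺/Ce³⁺) − E°(Mn²⁺/Mn).
E°(Mn²⁺/Mn) = E°(cathode) − E°cell = +1.607 − (+2.781) = −1.174 V.

−1.174 V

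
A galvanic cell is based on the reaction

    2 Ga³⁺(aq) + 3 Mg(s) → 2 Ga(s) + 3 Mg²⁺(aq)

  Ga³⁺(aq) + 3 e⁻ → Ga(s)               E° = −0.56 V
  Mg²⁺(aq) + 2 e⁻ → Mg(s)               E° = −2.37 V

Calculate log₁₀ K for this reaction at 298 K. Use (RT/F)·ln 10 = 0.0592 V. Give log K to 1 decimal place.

log K = 183.4

The Ga³⁺/Ga couple is reduced (cathode); E°cell = −0.56 − (−2.37) = +1.81 V with n = 6.
At equilibrium E = 0, so log K = nE°cell / 0.0592 = (6)(+1.81) / 0.0592 = 183.4.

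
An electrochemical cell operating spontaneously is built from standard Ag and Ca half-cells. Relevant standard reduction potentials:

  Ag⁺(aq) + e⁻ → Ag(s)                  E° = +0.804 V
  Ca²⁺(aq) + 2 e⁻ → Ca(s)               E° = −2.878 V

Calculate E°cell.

The Ag⁺/Ag couple has the higher E°, so Ag ion is reduced (cathode) and Ca is oxidized (anode).
E°cell = E°(cathode) − E°(anode) = +0.804 − (−2.878) = +3.682 V.

+3.682 V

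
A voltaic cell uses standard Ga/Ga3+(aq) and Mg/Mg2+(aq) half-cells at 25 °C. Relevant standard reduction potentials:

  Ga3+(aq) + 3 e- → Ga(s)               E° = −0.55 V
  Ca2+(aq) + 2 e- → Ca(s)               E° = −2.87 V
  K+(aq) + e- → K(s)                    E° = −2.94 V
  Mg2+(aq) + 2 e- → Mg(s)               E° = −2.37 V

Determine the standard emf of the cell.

The Ga³⁺/Ga couple has the higher E°, so Ga ion is reduced (cathode) and Mg is oxidized (anode).
E°cell = E°(cathode) − E°(anode) = −0.55 − (−2.37) = +1.82 V.

+1.82 V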